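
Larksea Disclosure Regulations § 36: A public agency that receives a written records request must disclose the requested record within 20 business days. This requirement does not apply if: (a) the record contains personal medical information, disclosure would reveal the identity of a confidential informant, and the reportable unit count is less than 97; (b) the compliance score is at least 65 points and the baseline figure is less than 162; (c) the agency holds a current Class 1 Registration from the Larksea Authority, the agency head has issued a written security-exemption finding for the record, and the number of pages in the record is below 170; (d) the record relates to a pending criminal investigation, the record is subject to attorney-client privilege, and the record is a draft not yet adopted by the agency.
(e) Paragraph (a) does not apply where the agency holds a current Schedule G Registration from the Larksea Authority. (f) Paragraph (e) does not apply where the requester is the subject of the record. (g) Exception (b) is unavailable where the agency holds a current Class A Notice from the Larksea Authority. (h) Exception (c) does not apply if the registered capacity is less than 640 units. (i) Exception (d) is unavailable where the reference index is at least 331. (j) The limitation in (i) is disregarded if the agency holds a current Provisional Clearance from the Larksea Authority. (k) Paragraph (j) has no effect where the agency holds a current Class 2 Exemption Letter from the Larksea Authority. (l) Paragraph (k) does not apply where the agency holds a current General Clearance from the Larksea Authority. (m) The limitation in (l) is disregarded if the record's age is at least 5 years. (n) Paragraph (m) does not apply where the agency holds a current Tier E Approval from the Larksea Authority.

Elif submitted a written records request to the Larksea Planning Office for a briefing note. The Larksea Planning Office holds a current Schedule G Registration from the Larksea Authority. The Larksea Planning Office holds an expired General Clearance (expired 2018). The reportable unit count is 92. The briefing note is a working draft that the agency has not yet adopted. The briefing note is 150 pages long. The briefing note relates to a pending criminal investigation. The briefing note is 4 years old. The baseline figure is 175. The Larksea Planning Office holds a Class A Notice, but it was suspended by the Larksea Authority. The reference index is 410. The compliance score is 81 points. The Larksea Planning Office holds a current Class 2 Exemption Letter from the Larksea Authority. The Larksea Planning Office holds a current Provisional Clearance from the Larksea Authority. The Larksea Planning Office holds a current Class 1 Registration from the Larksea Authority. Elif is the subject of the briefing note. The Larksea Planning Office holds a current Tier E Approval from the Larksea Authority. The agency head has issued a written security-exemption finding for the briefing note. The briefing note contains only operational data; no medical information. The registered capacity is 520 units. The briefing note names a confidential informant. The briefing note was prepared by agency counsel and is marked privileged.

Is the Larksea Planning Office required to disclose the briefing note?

Exception (a) requires that the record contains personal medical information; but the briefing note contains only operational data, so (a) is unavailable.
Exception (b) fails — the baseline figure is 175, not less than 162.
Exception (c) is satisfied on its face — a current Class 1 Registration is held; a written security-exemption finding has been issued; the number of pages in the record is 150, below the 170 limit. However, paragraph (h) must be considered: (h) is triggered — the registered capacity is 520 units, less than the 640 units limit. Exception (c) does not apply.
Exception (d)'s conditions are all satisfied: the briefing note relates to a pending investigation; the briefing note is privileged; the briefing note is an unadopted draft. But: (i) operates against (d): the reference index is 410, meeting the 331 threshold. (j) would limit (i) — a current Provisional Clearance is held — but (k) sets (j) aside: (k) applies — a current Class 2 Exemption Letter is held. (l) is not triggered (no current General Clearance is held), so (k) stands. (d) is therefore removed.
No exception is made out. the Larksea Planning Office falls within the general rule.

Yes — the Larksea Planning Office must disclose the briefing note.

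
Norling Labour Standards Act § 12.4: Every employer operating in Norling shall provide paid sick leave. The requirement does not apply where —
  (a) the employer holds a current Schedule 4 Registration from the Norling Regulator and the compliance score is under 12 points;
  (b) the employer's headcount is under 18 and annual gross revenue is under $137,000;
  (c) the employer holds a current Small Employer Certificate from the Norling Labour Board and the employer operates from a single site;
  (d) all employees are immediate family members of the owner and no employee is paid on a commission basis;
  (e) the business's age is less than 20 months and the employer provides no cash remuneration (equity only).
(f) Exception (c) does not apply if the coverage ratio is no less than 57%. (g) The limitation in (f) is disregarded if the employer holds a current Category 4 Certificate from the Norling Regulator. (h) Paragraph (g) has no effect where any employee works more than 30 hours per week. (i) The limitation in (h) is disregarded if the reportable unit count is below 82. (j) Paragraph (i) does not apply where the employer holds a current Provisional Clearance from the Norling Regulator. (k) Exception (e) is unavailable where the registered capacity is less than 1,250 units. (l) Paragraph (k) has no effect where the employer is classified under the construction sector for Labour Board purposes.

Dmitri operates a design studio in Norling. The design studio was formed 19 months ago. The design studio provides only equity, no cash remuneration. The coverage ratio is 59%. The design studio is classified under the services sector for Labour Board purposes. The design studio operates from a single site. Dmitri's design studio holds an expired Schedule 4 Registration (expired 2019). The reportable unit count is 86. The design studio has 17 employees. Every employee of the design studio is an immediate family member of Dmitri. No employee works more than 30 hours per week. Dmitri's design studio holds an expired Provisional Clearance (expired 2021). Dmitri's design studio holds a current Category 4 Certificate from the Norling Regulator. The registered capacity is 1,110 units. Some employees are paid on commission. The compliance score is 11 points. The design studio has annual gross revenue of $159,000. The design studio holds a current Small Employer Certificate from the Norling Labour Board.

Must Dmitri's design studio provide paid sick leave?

Exception (a) fails — no current Schedule 4 Registration is held.
Exception (b) does not apply: annual gross revenue is $159,000, not under $137,000.
Exception (c): a current Small Employer Certificate is held; the employer operates from a single site — every condition holds. Applying paragraphs (f)–(j): (f) is engaged (the coverage ratio is 59%, meeting the 57% threshold), but is displaced by (g): (g) operates against (f): a current Category 4 Certificate is held. (h) is inapplicable (no employee exceeds 30 hours/week), so (g) stands. So (c) applies.
Exception (d) does not apply: some employees are paid on commission.
Exception (e) is satisfied on its face — the business's age is 19 months, less than the 20 months limit; remuneration is equity-only. Turning to paragraphs (k)–(l): (k) operates against (e): the registered capacity is 1,110 units, less than the 1,250 units limit. (l), which would lift (k), does not operate here — the design studio is classified under the services sector. So (e) is unavailable.

No — exception (c) applies; Dmitri's design studio is not required to provide paid sick leave.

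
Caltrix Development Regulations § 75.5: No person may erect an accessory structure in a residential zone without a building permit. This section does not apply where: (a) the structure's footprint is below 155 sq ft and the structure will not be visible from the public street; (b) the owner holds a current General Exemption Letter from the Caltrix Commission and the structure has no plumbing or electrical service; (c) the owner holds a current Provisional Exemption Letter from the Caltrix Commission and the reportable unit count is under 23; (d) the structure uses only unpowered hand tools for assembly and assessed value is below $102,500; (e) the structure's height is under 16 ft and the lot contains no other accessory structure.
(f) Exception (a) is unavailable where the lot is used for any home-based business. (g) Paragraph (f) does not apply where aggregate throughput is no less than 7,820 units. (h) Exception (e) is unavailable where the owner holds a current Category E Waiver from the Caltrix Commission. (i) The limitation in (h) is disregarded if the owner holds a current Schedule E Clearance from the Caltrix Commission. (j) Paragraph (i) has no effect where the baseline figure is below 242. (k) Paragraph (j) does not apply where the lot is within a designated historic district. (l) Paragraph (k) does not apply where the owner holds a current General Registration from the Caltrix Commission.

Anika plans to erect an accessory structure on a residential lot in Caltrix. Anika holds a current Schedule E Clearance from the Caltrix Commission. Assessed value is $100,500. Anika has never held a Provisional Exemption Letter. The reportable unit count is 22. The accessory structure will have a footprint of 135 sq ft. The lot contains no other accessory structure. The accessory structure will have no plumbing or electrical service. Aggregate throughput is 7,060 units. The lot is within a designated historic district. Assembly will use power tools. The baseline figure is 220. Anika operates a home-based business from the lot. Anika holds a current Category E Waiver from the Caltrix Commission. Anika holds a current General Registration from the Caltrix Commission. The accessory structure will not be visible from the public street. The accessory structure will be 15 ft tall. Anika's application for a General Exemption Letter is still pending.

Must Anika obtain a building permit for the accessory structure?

Yes — Anika must obtain a building permit.

Exception (a): the structure's footprint is 135 sq ft, below the 155 sq ft limit; the structure will not be visible from the street — every condition holds. But: (f) applies — a home-based business operates on the lot. (g), which would lift (f), does not operate here — aggregate throughput is 7,060 units, short of 7,820 units. Exception (a) does not apply.
Exception (b) requires that the owner holds a current General Exemption Letter from the Caltrix Commission; but there is no General Exemption Letter in force, so (b) is unavailable.
Exception (c) fails — the Provisional Exemption Letter is not current.
Exception (d) fails — assembly uses power tools.
Exception (e)'s conditions are all satisfied: the structure's height is 15 ft, under the 16 ft limit; the lot has no other accessory structure. However, paragraphs (h)–(l) must be considered: (h) operates — a current Category E Waiver is held. (i) applies (a current Schedule E Clearance is held), but is displaced by (j): (j) operates against (i): the baseline figure is 220, below the 242 limit. (k) would limit (j) — the lot is in a historic district — but (l) sets (k) aside: (l) operates against (k): a current General Registration is held. Exception (e) does not apply.
No exception applies. The general rule governs.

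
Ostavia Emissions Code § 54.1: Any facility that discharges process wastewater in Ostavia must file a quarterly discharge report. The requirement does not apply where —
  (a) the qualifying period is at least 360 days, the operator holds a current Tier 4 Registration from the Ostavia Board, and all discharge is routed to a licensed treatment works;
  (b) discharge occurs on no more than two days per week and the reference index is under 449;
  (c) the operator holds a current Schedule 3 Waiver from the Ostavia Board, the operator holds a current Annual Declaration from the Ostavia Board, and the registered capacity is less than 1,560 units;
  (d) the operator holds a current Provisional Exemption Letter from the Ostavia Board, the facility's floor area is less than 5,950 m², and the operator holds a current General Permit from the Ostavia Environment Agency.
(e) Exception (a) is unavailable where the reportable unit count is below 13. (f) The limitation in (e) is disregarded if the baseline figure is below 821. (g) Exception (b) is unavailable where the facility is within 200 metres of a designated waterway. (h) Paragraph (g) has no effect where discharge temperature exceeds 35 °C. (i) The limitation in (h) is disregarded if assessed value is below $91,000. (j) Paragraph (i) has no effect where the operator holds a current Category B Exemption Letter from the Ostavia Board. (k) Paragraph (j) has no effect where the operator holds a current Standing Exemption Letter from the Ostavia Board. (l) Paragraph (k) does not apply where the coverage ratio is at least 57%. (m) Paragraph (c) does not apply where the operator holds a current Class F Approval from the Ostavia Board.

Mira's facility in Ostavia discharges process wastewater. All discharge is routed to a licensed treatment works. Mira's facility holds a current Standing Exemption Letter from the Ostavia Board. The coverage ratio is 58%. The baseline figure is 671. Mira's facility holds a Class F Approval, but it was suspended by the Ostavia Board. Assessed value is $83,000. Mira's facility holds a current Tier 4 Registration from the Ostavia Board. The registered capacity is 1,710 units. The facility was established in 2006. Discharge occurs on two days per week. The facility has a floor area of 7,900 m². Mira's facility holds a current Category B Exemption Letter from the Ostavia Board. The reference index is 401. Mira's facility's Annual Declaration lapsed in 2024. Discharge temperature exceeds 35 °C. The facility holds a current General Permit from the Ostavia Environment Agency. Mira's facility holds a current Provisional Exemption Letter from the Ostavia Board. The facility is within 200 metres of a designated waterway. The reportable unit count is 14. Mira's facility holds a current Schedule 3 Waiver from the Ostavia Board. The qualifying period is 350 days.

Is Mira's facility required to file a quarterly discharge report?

Exception (a) does not apply: the qualifying period is 350 days, short of 360 days.
Exception (b)'s conditions are all satisfied: discharge occurs on no more than two days per week; the reference index is 401, under the 449 limit. Under paragraphs (g)–(l): (g) is engaged (the facility is within 200 m of a designated waterway), but is set aside by (h): (h) operates against (g): discharge temperature exceeds 35 °C. (i) applies (assessed value is $83,000, below the $91,000 limit), but is itself disapplied by (j): (j) operates against (i): a current Category B Exemption Letter is held. (k) operates (a current Standing Exemption Letter is held), but is overridden by (l): (l) applies — the coverage ratio is 58%, meeting the 57% threshold. So (b) applies.
Exception (c) does not apply: there is no Annual Declaration in force.
Exception (d) does not apply: the facility's floor area is 7,900 m², not less than 5,950 m².

No — exception (b) applies; Mira's facility is not required to file a quarterly discharge report.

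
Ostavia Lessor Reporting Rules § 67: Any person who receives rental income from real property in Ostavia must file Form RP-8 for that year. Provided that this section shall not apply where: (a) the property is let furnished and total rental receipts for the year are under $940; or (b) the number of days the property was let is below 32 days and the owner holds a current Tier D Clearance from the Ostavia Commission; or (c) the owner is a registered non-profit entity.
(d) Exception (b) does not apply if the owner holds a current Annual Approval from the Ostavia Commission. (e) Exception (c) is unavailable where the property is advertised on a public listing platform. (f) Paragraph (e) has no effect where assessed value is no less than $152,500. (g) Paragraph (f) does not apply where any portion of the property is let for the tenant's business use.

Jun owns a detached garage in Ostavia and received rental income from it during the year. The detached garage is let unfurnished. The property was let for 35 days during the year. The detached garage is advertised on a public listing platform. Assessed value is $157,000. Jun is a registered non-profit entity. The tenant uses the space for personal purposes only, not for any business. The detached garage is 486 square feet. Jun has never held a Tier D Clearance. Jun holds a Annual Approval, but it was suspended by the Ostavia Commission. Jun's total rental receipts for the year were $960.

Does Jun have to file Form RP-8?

No — exception (c) applies; Jun is not required to file Form RP-8.

Exception (a) does not apply: the property is let unfurnished.
Exception (b) does not apply: the number of days the property was let is 35 days, not below 32 days.
Exception (c)'s conditions are all satisfied: Jun is a registered non-profit. As to paragraphs (e)–(g): (e) would limit (c) — the property is publicly advertised — but (f) sets (e) aside: (f) operates against (e): assessed value is $157,000, meeting the $152,500 threshold. (g) is not engaged (the space is used for personal purposes only), so (f) stands. (c) remains available.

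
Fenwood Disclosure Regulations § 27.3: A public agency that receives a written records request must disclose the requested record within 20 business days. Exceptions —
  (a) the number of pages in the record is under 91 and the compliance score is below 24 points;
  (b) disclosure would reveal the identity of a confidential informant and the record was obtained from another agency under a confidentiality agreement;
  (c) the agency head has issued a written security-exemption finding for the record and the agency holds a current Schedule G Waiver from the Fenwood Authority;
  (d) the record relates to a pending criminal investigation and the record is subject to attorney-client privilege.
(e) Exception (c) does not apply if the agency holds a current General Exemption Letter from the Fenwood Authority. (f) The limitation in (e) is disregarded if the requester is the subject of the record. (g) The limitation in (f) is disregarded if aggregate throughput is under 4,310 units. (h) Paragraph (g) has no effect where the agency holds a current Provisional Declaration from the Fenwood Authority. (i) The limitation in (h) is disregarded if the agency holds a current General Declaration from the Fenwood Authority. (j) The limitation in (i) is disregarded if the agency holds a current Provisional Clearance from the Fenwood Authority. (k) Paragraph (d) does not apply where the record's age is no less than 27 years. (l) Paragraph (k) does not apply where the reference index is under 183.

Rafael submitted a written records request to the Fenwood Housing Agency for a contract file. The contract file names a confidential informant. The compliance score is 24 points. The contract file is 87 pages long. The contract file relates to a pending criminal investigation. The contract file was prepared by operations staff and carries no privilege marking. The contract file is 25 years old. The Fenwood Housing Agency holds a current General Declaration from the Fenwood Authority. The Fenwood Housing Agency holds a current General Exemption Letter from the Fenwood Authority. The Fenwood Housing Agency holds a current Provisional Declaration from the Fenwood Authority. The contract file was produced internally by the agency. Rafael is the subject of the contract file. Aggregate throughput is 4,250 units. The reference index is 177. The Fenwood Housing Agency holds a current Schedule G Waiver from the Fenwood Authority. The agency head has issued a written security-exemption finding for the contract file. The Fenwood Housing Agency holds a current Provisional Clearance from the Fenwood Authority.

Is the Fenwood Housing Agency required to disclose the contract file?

No — exception (c) applies; the Fenwood Housing Agency is not required to disclose the contract file.

Exception (a) does not apply: the compliance score is 24 points, not below 24 points.
Exception (b) requires that the record was obtained from another agency under a confidentiality agreement; but the contract file was produced internally, so (b) is unavailable.
All of (c)'s requirements are met (a written security-exemption finding has been issued; a current Schedule G Waiver is held). Under paragraphs (e)–(j): (e) would limit (c) — a current General Exemption Letter is held — but (f) sets (e) aside: (f) operates against (e): Rafael is the subject of the contract file. (g) would limit (f) — aggregate throughput is 4,250 units, under the 4,310 units limit — but (h) sets (g) aside: (h) operates against (g): a current Provisional Declaration is held. (i) is triggered (a current General Declaration is held), but yields to (j): (j) is triggered — a current Provisional Clearance is held. Exception (c) stands.
Exception (d) requires that the record is subject to attorney-client privilege; but the contract file carries no privilege marking, so (d) is unavailable.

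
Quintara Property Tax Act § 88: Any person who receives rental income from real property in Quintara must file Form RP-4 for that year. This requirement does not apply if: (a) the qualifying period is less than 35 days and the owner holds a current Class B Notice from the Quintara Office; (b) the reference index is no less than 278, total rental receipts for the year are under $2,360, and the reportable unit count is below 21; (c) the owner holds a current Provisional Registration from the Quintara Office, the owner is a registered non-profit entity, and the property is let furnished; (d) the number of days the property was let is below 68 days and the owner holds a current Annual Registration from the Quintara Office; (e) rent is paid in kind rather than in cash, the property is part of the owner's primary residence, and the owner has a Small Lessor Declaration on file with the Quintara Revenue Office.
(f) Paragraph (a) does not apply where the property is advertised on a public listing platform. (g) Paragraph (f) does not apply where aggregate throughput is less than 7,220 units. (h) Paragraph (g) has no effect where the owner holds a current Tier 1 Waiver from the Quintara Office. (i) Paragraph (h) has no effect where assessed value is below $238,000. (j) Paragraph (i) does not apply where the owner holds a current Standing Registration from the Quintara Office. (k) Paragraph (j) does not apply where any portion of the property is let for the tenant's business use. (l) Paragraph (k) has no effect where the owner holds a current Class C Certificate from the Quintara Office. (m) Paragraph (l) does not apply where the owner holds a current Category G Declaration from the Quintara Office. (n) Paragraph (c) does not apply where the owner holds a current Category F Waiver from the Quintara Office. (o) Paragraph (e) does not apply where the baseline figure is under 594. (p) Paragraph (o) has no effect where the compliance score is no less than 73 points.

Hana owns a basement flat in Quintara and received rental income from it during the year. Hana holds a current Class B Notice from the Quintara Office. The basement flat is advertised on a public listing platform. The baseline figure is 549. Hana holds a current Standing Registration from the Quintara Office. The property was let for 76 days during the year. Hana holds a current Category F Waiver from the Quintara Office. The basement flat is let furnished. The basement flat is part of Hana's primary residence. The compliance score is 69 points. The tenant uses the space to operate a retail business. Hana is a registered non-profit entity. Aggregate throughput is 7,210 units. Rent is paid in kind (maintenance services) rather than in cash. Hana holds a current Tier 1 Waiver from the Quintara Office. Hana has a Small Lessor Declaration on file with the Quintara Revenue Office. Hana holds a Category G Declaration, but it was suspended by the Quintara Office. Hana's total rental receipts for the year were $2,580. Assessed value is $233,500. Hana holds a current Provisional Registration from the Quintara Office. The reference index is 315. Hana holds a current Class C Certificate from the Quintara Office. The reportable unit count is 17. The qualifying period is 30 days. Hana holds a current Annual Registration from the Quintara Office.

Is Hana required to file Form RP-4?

Yes — Hana must file Form RP-4.

All of (a)'s requirements are met (the qualifying period is 30 days, less than the 35 days limit; a current Class B Notice is held). But applying paragraphs (f)–(m): (f) operates against (a): the property is publicly advertised. (g) applies (aggregate throughput is 7,210 units, less than the 7,220 units limit), but is itself disapplied by (h): (h) is engaged — a current Tier 1 Waiver is held. (i) would limit (h) — assessed value is $233,500, below the $238,000 limit — but (j) sets (i) aside: (j) operates against (i): a current Standing Registration is held. (k) would limit (j) — the space is let for business use — but (l) sets (k) aside: (l) applies — a current Class C Certificate is held. (m) is inapplicable (the Category G Declaration is not current), so (l) stands. Exception (a) does not apply.
Exception (b) requires that total rental receipts for the year are under $2,360; but total rental receipts for the year are $2,580, not under $2,360, so (b) is unavailable.
Exception (c) is satisfied on its face — a current Provisional Registration is held; Hana is a registered non-profit; the property is let furnished. But applying paragraph (n): (n) operates against (c): a current Category F Waiver is held. (c) is therefore removed.
Exception (d) does not apply: the number of days the property was let is 76 days, not below 68 days.
Exception (e)'s conditions are all satisfied: rent is paid in kind; the basement flat is part of the primary residence; a Small Lessor Declaration is on file. Turning to paragraphs (o)–(p): (o) is triggered — the baseline figure is 549, under the 594 limit. (p) is inapplicable (the compliance score is 69 points, short of 73 points), so (o) stands. Exception (e) does not apply.
No exception applies. The general rule governs.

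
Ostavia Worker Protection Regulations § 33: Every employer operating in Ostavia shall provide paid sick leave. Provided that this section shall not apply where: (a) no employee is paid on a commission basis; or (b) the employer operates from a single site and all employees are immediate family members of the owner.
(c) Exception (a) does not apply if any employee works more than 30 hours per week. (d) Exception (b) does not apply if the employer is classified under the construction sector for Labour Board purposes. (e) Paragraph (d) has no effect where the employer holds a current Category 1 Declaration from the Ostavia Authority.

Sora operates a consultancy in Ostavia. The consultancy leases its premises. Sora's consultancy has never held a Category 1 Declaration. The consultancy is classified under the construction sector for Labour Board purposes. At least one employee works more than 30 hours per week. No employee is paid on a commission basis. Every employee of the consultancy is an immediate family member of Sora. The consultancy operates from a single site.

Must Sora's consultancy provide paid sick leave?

Yes — Sora's consultancy must provide paid sick leave.

Exception (a)'s conditions are all satisfied: no employee is paid on commission. Turning to paragraph (c): (c) operates against (a): at least one employee exceeds 30 hours/week. (a) is therefore removed.
Exception (b) is satisfied on its face — the employer operates from a single site; every employee is an immediate family member. But: (d) is triggered — the consultancy is classified under the construction sector. (e), which would lift (d), is not engaged — no current Category 1 Declaration is held. (b) is therefore removed.
None of the exceptions is available; § 33 applies in full.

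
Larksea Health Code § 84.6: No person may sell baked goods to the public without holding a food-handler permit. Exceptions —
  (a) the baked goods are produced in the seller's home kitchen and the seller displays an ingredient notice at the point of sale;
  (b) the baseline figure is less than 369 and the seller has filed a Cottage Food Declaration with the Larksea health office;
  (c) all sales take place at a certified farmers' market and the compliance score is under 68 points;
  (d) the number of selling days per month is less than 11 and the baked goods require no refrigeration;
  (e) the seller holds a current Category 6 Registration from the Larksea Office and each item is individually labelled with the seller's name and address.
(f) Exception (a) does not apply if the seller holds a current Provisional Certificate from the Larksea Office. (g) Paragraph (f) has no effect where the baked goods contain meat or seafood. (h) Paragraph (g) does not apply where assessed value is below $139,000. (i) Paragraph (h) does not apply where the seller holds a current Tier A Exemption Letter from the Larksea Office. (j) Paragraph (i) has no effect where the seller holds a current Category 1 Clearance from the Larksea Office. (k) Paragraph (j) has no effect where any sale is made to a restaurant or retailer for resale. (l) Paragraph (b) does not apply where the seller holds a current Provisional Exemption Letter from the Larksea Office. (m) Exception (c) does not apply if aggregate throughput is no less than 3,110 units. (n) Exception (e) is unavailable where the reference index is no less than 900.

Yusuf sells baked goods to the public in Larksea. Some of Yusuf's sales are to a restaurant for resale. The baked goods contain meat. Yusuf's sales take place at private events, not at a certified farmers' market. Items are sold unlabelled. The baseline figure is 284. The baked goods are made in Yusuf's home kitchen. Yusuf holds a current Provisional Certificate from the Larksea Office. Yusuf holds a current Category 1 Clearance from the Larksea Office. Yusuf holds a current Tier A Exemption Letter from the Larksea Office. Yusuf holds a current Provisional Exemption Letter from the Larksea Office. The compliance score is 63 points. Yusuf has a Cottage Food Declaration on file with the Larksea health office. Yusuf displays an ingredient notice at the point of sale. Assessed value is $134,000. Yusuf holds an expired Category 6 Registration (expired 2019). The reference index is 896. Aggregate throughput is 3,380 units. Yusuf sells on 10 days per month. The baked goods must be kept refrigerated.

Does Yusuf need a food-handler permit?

No — exception (a) applies; Yusuf is not required to hold a food-handler permit.

Exception (a) is satisfied on its face — the baked goods are home-kitchen produced; an ingredient notice is displayed. Applying paragraphs (f)–(k): (f) would limit (a) — a current Provisional Certificate is held — but (g) sets (f) aside: (g) operates against (f): the baked goods contain meat. (h) would limit (g) — assessed value is $134,000, below the $139,000 limit — but (i) sets (h) aside: (i) operates against (h): a current Tier A Exemption Letter is held. (j) is engaged (a current Category 1 Clearance is held), but yields to (k): (k) is triggered — some sales are to a restaurant for resale. Exception (a) stands.
All of (b)'s requirements are met (the baseline figure is 284, less than the 369 limit; a Cottage Food Declaration is on file). However, paragraph (l) must be considered: (l) is engaged — a current Provisional Exemption Letter is held. (b) is therefore removed.
Exception (c) requires that all sales take place at a certified farmers' market; but sales are at private events, not a certified farmers' market, so (c) is unavailable.
Exception (d) fails — the baked goods require refrigeration.
Exception (e) requires that the seller holds a current Category 6 Registration from the Larksea Office; but no current Category 6 Registration is held, so (e) is unavailable.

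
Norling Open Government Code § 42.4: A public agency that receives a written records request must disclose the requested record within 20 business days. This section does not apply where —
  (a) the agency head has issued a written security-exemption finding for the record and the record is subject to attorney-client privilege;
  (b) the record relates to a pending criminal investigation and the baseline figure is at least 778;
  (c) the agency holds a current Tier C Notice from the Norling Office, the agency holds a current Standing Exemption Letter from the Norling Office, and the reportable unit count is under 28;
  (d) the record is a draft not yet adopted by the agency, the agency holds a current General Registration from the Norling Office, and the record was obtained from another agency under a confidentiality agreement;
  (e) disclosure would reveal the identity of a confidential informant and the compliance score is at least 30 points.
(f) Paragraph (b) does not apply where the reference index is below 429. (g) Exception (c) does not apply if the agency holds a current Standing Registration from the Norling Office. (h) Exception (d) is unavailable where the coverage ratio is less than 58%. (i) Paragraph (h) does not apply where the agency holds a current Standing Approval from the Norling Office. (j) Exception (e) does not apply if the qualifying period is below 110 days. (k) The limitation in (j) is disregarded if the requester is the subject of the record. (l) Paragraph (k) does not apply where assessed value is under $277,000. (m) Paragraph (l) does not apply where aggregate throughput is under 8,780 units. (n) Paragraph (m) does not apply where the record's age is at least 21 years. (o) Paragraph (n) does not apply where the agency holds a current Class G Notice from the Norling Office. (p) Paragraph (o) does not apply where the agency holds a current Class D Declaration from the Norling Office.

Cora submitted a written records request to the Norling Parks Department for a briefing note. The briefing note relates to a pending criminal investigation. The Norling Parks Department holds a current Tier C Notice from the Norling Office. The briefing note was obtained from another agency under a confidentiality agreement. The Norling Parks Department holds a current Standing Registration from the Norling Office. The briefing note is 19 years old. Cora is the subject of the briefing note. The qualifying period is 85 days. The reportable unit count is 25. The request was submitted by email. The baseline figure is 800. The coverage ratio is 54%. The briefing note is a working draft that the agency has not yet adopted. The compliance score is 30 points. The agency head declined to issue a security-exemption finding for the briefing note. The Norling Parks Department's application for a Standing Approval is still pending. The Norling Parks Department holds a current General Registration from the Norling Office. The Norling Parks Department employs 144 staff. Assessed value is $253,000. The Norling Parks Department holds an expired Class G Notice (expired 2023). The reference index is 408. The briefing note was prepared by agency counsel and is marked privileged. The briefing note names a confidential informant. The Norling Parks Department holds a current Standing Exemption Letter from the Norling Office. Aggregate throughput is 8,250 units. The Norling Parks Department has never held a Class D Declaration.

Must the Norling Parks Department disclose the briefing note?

No — exception (e) applies; the Norling Parks Department is not required to disclose the briefing note.

Exception (a) requires that the agency head has issued a written security-exemption finding for the record; but the agency head declined to issue a security-exemption finding, so (a) is unavailable.
Exception (b): the briefing note relates to a pending investigation; the baseline figure is 800, meeting the 778 threshold — every condition holds. But applying paragraph (f): (f) operates — the reference index is 408, below the 429 limit. Exception (b) does not apply.
Exception (c): a current Tier C Notice is held; a current Standing Exemption Letter is held; the reportable unit count is 25, under the 28 limit — every condition holds. But applying paragraph (g): (g) applies — a current Standing Registration is held. So (c) is unavailable.
All of (d)'s requirements are met (the briefing note is an unadopted draft; a current General Registration is held; the briefing note was obtained under a confidentiality agreement). Turning to paragraphs (h)–(i): (h) is engaged — the coverage ratio is 54%, less than the 58% limit. (i) is not engaged (the Standing Approval is not current), so (h) stands. So (d) is unavailable.
All of (e)'s requirements are met (the briefing note names a confidential informant; the compliance score is 30 points, meeting the 30 points threshold). Under paragraphs (j)–(p): (j) applies (the qualifying period is 85 days, below the 110 days limit), but is set aside by (k): (k) is triggered — Cora is the subject of the briefing note. (l) is engaged (assessed value is $253,000, under the $277,000 limit), but yields to (m): (m) is engaged — aggregate throughput is 8,250 units, under the 8,780 units limit. (n), which would lift (m), is not triggered — the record's age is 19 years, short of 21 years. So (e) applies.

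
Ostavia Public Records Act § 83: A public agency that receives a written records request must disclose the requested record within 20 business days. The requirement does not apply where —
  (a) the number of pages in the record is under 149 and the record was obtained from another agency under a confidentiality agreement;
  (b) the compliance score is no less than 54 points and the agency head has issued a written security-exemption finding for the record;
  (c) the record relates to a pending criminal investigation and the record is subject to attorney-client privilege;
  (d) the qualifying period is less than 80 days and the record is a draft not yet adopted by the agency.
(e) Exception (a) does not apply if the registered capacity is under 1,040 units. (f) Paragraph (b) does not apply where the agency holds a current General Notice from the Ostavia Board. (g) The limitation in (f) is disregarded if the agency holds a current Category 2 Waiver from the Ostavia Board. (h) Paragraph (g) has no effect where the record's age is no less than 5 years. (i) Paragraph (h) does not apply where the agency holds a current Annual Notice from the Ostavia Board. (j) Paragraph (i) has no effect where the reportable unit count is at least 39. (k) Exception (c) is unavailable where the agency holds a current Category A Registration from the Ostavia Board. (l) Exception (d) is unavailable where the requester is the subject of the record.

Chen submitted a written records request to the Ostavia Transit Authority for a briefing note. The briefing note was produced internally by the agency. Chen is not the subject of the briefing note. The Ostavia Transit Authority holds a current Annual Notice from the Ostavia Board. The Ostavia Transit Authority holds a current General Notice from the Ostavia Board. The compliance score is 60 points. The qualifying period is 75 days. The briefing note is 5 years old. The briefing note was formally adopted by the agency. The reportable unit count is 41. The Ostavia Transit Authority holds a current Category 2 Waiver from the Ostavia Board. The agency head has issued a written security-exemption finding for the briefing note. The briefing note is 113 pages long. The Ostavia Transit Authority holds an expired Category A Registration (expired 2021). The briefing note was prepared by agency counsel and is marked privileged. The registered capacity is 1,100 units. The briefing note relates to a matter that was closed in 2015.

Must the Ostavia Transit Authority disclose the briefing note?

Yes — the Ostavia Transit Authority must disclose the briefing note.

Exception (a) requires that the record was obtained from another agency under a confidentiality agreement; but the briefing note was produced internally, so (a) is unavailable.
Exception (b): the compliance score is 60 points, meeting the 54 points threshold; a written security-exemption finding has been issued — every condition holds. But: (f) operates against (b): a current General Notice is held. (g) would limit (f) — a current Category 2 Waiver is held — but (h) sets (g) aside: (h) is engaged — the record's age is 5 years, meeting the 5 years threshold. (i) applies (a current Annual Notice is held), but is set aside by (j): (j) operates against (i): the reportable unit count is 41, meeting the 39 threshold. So (b) is unavailable.
Exception (c) requires that the record relates to a pending criminal investigation; but the briefing note relates to a closed matter, so (c) is unavailable.
Exception (d) does not apply: the briefing note has been formally adopted.
No exception applies. The general rule governs.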